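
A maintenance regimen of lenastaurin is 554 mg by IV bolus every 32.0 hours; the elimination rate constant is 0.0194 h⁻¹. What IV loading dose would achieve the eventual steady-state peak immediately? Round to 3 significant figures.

1200 mg

Accumulation ratio R = 1 / (1 − e^(−kτ)) = 1 / (1 − e^(−0.01940×32.0)) = 1 / (1 − 0.5375) = 2.162
Loading dose = maintenance dose × R = 554 × 2.162 ≈ 1200 mg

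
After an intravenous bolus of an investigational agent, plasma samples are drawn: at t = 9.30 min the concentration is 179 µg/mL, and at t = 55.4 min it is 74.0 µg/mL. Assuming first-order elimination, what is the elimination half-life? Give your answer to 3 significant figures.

36.2 minutes

k = ln(C₁/C₂) / (t₂ − t₁) = ln(179/74.0) / (55.4 − 9.30)
  = 0.8833 / 46.10 = 0.01916 min⁻¹
t½ = ln 2 / k = ln 2 / 0.01916 ≈ 36.2 minutes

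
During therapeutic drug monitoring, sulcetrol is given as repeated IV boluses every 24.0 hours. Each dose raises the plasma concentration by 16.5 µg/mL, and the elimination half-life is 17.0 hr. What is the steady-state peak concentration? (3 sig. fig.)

k = ln 2 / 17.0 = 0.04077 hr⁻¹
Fraction remaining after one interval: e^(−kτ) = e^(−0.04077 × 24.0) = 0.3759
R = 1 / (1 − 0.3759) = 1.602
Css,max = 16.5 × 1.602 ≈ 26.4 µg/mL

26.4 µg/mL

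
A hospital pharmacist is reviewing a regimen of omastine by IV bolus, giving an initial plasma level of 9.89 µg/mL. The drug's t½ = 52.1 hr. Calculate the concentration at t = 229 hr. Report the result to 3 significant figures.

k = ln 2 / 52.1 = 0.01330 hr⁻¹
229 hr is 4.395 half-lives, so C = 9.89 × (1/2)^4.395 = 9.89 × 0.04752 ≈ 0.470 µg/mL

0.470 µg/mL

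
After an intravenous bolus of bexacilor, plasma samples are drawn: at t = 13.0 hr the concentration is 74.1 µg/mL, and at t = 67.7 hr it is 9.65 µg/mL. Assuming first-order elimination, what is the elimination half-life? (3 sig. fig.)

k = ln(C₁/C₂) / (t₂ − t₁) = ln(74.1/9.65) / (67.7 − 13.0)
  = 2.038 / 54.70 = 0.03727 hr⁻¹
t½ = ln 2 / k = ln 2 / 0.03727 ≈ 18.6 hours

18.6 hours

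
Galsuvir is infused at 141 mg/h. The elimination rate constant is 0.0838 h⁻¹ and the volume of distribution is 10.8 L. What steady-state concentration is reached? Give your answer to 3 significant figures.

CL = k · V = 0.0838 × 10.8 = 0.9050 L/h
Css = rate / CL = 141 / 0.9050 ≈ 156 µg/mL

156 µg/mL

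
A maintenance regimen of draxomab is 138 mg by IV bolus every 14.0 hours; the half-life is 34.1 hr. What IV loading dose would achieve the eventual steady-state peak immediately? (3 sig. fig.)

k = ln 2 / 34.1 = 0.02033 hr⁻¹
Accumulation ratio R = 1 / (1 − e^(−kτ)) = 1 / (1 − e^(−0.02033×14.0)) = 1 / (1 − 0.7523) = 4.038
Loading dose = maintenance dose × R = 138 × 4.038 ≈ 557 mg

557 mg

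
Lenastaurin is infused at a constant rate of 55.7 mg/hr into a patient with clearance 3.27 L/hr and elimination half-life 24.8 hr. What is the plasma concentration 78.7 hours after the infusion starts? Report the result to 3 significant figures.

15.1 mg/L

Css = rate / CL = 55.7 / 3.27 = 17.03 mg/L
k = ln 2 / 24.8 = 0.02795 hr⁻¹
C(t) = Css (1 − e^(−kt)) = 17.03 × (1 − e^(−2.200)) = 17.03 × 0.8892 ≈ 15.1 mg/L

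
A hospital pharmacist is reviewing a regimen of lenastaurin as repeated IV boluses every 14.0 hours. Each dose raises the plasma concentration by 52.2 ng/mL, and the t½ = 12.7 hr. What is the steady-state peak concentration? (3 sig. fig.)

97.7 ng/mL

k = ln 2 / 12.7 = 0.05458 hr⁻¹
Fraction remaining after one interval: e^(−kτ) = e^(−0.05458 × 14.0) = 0.4658
R = 1 / (1 − 0.4658) = 1.872
Css,max = 52.2 × 1.872 ≈ 97.7 ng/mL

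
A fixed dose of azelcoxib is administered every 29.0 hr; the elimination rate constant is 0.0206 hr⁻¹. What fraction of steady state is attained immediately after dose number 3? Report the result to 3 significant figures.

0.833

f_n = 1 − e^(−nkτ) = 1 − e^(−3 × 0.02060 × 29.0) = 1 − e^(−1.792) = 1 − 0.1666 ≈ 0.833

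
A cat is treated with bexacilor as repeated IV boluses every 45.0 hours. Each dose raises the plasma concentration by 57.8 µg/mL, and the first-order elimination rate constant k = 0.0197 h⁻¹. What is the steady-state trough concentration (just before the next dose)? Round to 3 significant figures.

Fraction remaining after one interval: e^(−kτ) = e^(−0.01970 × 45.0) = 0.4121
R = 1 / (1 − 0.4121) = 1.701
Css,max = 57.8 × 1.701 = 98.32 µg/mL
Css,min = Css,max × e^(−kτ) = 98.32 × 0.4121 ≈ 40.5 µg/mL

40.5 µg/mL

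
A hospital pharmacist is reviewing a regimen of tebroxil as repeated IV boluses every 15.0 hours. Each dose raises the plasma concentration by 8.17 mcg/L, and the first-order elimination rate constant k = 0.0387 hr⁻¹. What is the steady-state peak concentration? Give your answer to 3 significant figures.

Fraction remaining after one interval: e^(−kτ) = e^(−0.03870 × 15.0) = 0.5596
R = 1 / (1 − 0.5596) = 2.271
Css,max = 8.17 × 2.271 ≈ 18.6 mcg/L

18.6 mcg/L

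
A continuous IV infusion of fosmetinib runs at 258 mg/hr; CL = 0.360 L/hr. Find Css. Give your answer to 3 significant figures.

717 mg/L

Css = infusion rate / CL = 258 / 0.360 ≈ 717 mg/L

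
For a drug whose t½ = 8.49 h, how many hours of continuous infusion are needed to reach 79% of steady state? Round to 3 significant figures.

k = ln 2 / 8.49 = 0.08164 h⁻¹
f = 1 − e^(−kt)  ⇒  t = −ln(1 − f) / k
t = −ln(1 − 0.79) / 0.08164 = 1.561 / 0.08164 ≈ 19.1 hours

19.1 hours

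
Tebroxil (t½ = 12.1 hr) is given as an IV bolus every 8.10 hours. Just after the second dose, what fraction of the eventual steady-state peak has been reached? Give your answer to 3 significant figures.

k = ln 2 / 12.1 = 0.05728 hr⁻¹
f_n = 1 − e^(−nkτ) = 1 − e^(−2 × 0.05728 × 8.10) = 1 − e^(−0.9280) = 1 − 0.3953 ≈ 0.605

0.605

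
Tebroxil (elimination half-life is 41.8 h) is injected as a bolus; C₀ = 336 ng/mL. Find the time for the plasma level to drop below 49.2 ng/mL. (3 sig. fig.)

116 hours

k = ln 2 / 41.8 = 0.01658 h⁻¹
C(t) = C₀ e^(−kt)  ⇒  t = ln(C₀/C) / k
t = ln(336/49.2) / 0.01658 = 1.921 / 0.01658 ≈ 116 hours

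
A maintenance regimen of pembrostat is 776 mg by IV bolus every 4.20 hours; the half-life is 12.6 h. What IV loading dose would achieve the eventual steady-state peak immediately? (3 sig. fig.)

3760 mg

k = ln 2 / 12.6 = 0.05501 h⁻¹
Accumulation ratio R = 1 / (1 − e^(−kτ)) = 1 / (1 − e^(−0.05501×4.20)) = 1 / (1 − 0.7937) = 4.847
Loading dose = maintenance dose × R = 776 × 4.847 ≈ 3760 mg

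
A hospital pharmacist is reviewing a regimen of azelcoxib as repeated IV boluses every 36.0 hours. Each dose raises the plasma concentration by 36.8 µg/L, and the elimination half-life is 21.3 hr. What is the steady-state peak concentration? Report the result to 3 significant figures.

k = ln 2 / 21.3 = 0.03254 hr⁻¹
Fraction remaining after one interval: e^(−kτ) = e^(−0.03254 × 36.0) = 0.3099
R = 1 / (1 − 0.3099) = 1.449
Css,max = 36.8 × 1.449 ≈ 53.3 µg/L

53.3 µg/L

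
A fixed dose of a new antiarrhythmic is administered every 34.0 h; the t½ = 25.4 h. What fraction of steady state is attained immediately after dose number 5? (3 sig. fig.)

k = ln 2 / 25.4 = 0.02729 h⁻¹
f_n = 1 − e^(−nkτ) = 1 − e^(−5 × 0.02729 × 34.0) = 1 − e^(−4.639) = 1 − 0.009666 ≈ 0.990

0.990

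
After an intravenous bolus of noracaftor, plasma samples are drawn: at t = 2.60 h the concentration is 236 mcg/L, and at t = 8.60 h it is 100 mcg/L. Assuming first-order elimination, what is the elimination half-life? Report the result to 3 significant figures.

k = ln(C₁/C₂) / (t₂ − t₁) = ln(236/100) / (8.60 − 2.60)
  = 0.8587 / 6.000 = 0.1431 h⁻¹
t½ = ln 2 / k = ln 2 / 0.1431 ≈ 4.84 hours

4.84 hours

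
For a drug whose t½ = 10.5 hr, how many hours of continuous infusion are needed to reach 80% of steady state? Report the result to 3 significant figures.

k = ln 2 / 10.5 = 0.06601 hr⁻¹
f = 1 − e^(−kt)  ⇒  t = −ln(1 − f) / k
t = −ln(1 − 0.8) / 0.06601 = 1.609 / 0.06601 ≈ 24.4 hours

24.4 hours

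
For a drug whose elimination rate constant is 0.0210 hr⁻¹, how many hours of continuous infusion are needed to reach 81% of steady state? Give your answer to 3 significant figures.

f = 1 − e^(−kt)  ⇒  t = −ln(1 − f) / k
t = −ln(1 − 0.81) / 0.02100 = 1.661 / 0.02100 ≈ 79.1 hours

79.1 hours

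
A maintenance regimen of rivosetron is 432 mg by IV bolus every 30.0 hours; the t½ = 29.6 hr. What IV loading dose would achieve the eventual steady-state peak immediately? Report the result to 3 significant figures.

856 mg

k = ln 2 / 29.6 = 0.02342 hr⁻¹
Accumulation ratio R = 1 / (1 − e^(−kτ)) = 1 / (1 − e^(−0.02342×30.0)) = 1 / (1 − 0.4953) = 1.982
Loading dose = maintenance dose × R = 432 × 1.982 ≈ 856 mg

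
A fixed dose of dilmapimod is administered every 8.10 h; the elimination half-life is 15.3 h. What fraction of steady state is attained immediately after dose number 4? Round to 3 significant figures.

0.770

k = ln 2 / 15.3 = 0.04530 h⁻¹
f_n = 1 − e^(−nkτ) = 1 − e^(−4 × 0.04530 × 8.10) = 1 − e^(−1.468) = 1 − 0.2304 ≈ 0.770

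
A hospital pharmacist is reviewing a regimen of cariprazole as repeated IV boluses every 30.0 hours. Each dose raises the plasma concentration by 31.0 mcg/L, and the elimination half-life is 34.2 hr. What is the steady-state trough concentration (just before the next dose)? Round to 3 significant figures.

k = ln 2 / 34.2 = 0.02027 hr⁻¹
Fraction remaining after one interval: e^(−kτ) = e^(−0.02027 × 30.0) = 0.5444
R = 1 / (1 − 0.5444) = 2.195
Css,max = 31.0 × 2.195 = 68.05 mcg/L
Css,min = Css,max × e^(−kτ) = 68.05 × 0.5444 ≈ 37.0 mcg/L

37.0 mcg/L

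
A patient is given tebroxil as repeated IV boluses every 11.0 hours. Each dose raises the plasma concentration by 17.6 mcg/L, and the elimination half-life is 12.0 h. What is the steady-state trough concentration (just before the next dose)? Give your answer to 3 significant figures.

k = ln 2 / 12.0 = 0.05776 h⁻¹
Fraction remaining after one interval: e^(−kτ) = e^(−0.05776 × 11.0) = 0.5297
R = 1 / (1 − 0.5297) = 2.126
Css,max = 17.6 × 2.126 = 37.43 mcg/L
Css,min = Css,max × e^(−kτ) = 37.43 × 0.5297 ≈ 19.8 mcg/L

19.8 mcg/L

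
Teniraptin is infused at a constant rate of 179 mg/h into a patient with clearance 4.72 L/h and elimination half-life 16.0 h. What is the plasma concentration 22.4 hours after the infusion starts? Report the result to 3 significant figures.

Css = rate / CL = 179 / 4.72 = 37.92 mg/L
k = ln 2 / 16.0 = 0.04332 h⁻¹
C(t) = Css (1 − e^(−kt)) = 37.92 × (1 − e^(−0.9704)) = 37.92 × 0.6211 ≈ 23.6 mg/L

23.6 mg/L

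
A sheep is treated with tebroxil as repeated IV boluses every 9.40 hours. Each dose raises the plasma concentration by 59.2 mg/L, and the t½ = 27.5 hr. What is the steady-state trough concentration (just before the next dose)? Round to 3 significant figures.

k = ln 2 / 27.5 = 0.02521 hr⁻¹
Fraction remaining after one interval: e^(−kτ) = e^(−0.02521 × 9.40) = 0.7890
R = 1 / (1 − 0.7890) = 4.740
Css,max = 59.2 × 4.740 = 280.6 mg/L
Css,min = Css,max × e^(−kτ) = 280.6 × 0.7890 ≈ 221 mg/L

221 mg/L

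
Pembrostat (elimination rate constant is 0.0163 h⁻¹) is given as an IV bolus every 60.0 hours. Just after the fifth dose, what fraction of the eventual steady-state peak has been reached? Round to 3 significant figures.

f_n = 1 − e^(−nkτ) = 1 − e^(−5 × 0.01630 × 60.0) = 1 − e^(−4.890) = 1 − 0.007521 ≈ 0.992

0.992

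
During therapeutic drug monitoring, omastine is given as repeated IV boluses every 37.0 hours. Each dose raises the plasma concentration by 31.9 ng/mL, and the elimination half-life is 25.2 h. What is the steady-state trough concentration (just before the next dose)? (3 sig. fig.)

18.1 ng/mL

k = ln 2 / 25.2 = 0.02751 h⁻¹
Fraction remaining after one interval: e^(−kτ) = e^(−0.02751 × 37.0) = 0.3614
R = 1 / (1 − 0.3614) = 1.566
Css,max = 31.9 × 1.566 = 49.95 ng/mL
Css,min = Css,max × e^(−kτ) = 49.95 × 0.3614 ≈ 18.1 ng/mL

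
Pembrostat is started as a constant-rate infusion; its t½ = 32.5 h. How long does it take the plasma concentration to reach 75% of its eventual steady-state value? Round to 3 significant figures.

65.0 hours

k = ln 2 / 32.5 = 0.02133 h⁻¹
f = 1 − e^(−kt)  ⇒  t = −ln(1 − f) / k
t = −ln(1 − 0.75) / 0.02133 = 1.386 / 0.02133 ≈ 65.0 hours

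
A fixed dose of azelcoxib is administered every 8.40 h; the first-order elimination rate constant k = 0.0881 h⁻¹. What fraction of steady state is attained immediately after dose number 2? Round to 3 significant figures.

f_n = 1 − e^(−nkτ) = 1 − e^(−2 × 0.08810 × 8.40) = 1 − e^(−1.480) = 1 − 0.2276 ≈ 0.772

0.772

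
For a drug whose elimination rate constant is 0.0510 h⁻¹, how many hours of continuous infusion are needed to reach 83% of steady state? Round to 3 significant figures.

34.7 hours

f = 1 − e^(−kt)  ⇒  t = −ln(1 − f) / k
t = −ln(1 − 0.83) / 0.05100 = 1.772 / 0.05100 ≈ 34.7 hours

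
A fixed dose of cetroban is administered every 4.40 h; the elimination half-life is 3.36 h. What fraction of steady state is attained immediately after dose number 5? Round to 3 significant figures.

k = ln 2 / 3.36 = 0.2063 h⁻¹
f_n = 1 − e^(−nkτ) = 1 − e^(−5 × 0.2063 × 4.40) = 1 − e^(−4.538) = 1 − 0.01069 ≈ 0.989

0.989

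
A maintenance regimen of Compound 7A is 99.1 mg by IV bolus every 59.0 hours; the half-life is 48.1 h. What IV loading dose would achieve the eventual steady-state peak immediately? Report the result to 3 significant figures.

k = ln 2 / 48.1 = 0.01441 h⁻¹
Accumulation ratio R = 1 / (1 − e^(−kτ)) = 1 / (1 − e^(−0.01441×59.0)) = 1 / (1 − 0.4273) = 1.746
Loading dose = maintenance dose × R = 99.1 × 1.746 ≈ 173 mg

173 mg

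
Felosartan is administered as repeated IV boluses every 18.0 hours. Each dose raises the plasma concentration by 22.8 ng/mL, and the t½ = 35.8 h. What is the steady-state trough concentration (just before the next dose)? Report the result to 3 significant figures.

k = ln 2 / 35.8 = 0.01936 h⁻¹
Fraction remaining after one interval: e^(−kτ) = e^(−0.01936 × 18.0) = 0.7057
R = 1 / (1 − 0.7057) = 3.398
Css,max = 22.8 × 3.398 = 77.48 ng/mL
Css,min = Css,max × e^(−kτ) = 77.48 × 0.7057 ≈ 54.7 ng/mL

54.7 ng/mL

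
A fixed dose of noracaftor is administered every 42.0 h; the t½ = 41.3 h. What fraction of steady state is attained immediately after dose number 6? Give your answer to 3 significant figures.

k = ln 2 / 41.3 = 0.01678 h⁻¹
f_n = 1 − e^(−nkτ) = 1 − e^(−6 × 0.01678 × 42.0) = 1 − e^(−4.229) = 1 − 0.01456 ≈ 0.985

0.985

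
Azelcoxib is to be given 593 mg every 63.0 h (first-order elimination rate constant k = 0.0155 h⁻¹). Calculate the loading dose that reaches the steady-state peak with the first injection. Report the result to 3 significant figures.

951 mg

Accumulation ratio R = 1 / (1 − e^(−kτ)) = 1 / (1 − e^(−0.01550×63.0)) = 1 / (1 − 0.3766) = 1.604
Loading dose = maintenance dose × R = 593 × 1.604 ≈ 951 mg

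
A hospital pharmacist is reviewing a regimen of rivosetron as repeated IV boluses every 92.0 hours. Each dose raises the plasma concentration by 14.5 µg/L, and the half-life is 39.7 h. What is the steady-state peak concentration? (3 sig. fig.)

k = ln 2 / 39.7 = 0.01746 h⁻¹
Fraction remaining after one interval: e^(−kτ) = e^(−0.01746 × 92.0) = 0.2006
R = 1 / (1 − 0.2006) = 1.251
Css,max = 14.5 × 1.251 ≈ 18.1 µg/L

18.1 µg/L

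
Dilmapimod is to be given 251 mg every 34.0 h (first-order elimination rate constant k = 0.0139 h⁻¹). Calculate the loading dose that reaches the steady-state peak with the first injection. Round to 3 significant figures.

Accumulation ratio R = 1 / (1 − e^(−kτ)) = 1 / (1 − e^(−0.01390×34.0)) = 1 / (1 − 0.6234) = 2.655
Loading dose = maintenance dose × R = 251 × 2.655 ≈ 666 mg

666 mg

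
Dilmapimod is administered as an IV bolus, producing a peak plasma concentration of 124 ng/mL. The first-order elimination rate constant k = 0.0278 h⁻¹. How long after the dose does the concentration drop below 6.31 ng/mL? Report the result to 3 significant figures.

107 hours

C(t) = C₀ e^(−kt)  ⇒  t = ln(C₀/C) / k
t = ln(124/6.31) / 0.02780 = 2.978 / 0.02780 ≈ 107 hours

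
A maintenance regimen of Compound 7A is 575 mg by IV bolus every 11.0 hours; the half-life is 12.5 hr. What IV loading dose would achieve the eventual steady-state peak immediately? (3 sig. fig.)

k = ln 2 / 12.5 = 0.05545 hr⁻¹
Accumulation ratio R = 1 / (1 − e^(−kτ)) = 1 / (1 − e^(−0.05545×11.0)) = 1 / (1 − 0.5434) = 2.190
Loading dose = maintenance dose × R = 575 × 2.190 ≈ 1260 mg

1260 mg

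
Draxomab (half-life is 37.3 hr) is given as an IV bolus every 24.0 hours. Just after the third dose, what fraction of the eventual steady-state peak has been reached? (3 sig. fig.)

k = ln 2 / 37.3 = 0.01858 hr⁻¹
f_n = 1 − e^(−nkτ) = 1 − e^(−3 × 0.01858 × 24.0) = 1 − e^(−1.338) = 1 − 0.2624 ≈ 0.738

0.738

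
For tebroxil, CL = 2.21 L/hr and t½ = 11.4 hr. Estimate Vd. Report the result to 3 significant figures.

36.3 L

k = ln 2 / t½ = ln 2 / 11.4 = 0.06080 hr⁻¹
V = CL / k = 2.21 / 0.06080 ≈ 36.3 L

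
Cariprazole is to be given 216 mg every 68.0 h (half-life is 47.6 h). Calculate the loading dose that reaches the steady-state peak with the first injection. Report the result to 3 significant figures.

344 mg

k = ln 2 / 47.6 = 0.01456 h⁻¹
Accumulation ratio R = 1 / (1 − e^(−kτ)) = 1 / (1 − e^(−0.01456×68.0)) = 1 / (1 − 0.3715) = 1.591
Loading dose = maintenance dose × R = 216 × 1.591 ≈ 344 mg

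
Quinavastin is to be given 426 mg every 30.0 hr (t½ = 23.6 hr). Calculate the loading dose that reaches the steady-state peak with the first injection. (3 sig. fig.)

727 mg

k = ln 2 / 23.6 = 0.02937 hr⁻¹
Accumulation ratio R = 1 / (1 − e^(−kτ)) = 1 / (1 − e^(−0.02937×30.0)) = 1 / (1 − 0.4143) = 1.707
Loading dose = maintenance dose × R = 426 × 1.707 ≈ 727 mg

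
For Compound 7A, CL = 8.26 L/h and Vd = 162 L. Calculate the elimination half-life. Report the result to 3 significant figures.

k = CL / V = 8.26 / 162 = 0.05099 h⁻¹
t½ = ln 2 / k = ln 2 / 0.05099 ≈ 13.6 hours

13.6 hours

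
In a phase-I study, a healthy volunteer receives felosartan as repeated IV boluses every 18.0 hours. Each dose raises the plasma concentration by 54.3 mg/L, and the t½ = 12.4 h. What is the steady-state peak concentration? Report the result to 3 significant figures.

k = ln 2 / 12.4 = 0.05590 h⁻¹
Fraction remaining after one interval: e^(−kτ) = e^(−0.05590 × 18.0) = 0.3656
R = 1 / (1 − 0.3656) = 1.576
Css,max = 54.3 × 1.576 ≈ 85.6 mg/L

85.6 mg/L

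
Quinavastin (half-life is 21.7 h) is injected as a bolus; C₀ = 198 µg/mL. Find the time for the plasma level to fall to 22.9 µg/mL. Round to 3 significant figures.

k = ln 2 / 21.7 = 0.03194 h⁻¹
C(t) = C₀ e^(−kt)  ⇒  t = ln(C₀/C) / k
t = ln(198/22.9) / 0.03194 = 2.157 / 0.03194 ≈ 67.5 hours

67.5 hours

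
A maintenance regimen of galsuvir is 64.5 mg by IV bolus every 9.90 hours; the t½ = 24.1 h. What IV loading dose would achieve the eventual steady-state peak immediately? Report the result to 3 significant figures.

k = ln 2 / 24.1 = 0.02876 h⁻¹
Accumulation ratio R = 1 / (1 − e^(−kτ)) = 1 / (1 − e^(−0.02876×9.90)) = 1 / (1 − 0.7522) = 4.036
Loading dose = maintenance dose × R = 64.5 × 4.036 ≈ 260 mg

260 mg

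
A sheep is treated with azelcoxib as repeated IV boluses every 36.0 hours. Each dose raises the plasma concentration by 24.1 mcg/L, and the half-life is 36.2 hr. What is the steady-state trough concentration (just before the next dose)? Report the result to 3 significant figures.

24.3 mcg/L

k = ln 2 / 36.2 = 0.01915 hr⁻¹
Fraction remaining after one interval: e^(−kτ) = e^(−0.01915 × 36.0) = 0.5019
R = 1 / (1 − 0.5019) = 2.008
Css,max = 24.1 × 2.008 = 48.39 mcg/L
Css,min = Css,max × e^(−kτ) = 48.39 × 0.5019 ≈ 24.3 mcg/L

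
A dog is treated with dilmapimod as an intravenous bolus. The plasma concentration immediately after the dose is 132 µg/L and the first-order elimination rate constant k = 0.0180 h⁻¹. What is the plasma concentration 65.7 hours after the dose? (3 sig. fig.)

C(t) = C₀ e^(−kt) = 132 × e^(−0.01800 × 65.7) = 132 × e^(−1.183) = 132 × 0.3065 ≈ 40.5 µg/L

40.5 µg/L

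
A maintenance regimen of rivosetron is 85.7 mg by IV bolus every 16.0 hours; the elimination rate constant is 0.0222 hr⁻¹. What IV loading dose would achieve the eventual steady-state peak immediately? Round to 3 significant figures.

287 mg

Accumulation ratio R = 1 / (1 − e^(−kτ)) = 1 / (1 − e^(−0.02220×16.0)) = 1 / (1 − 0.7010) = 3.345
Loading dose = maintenance dose × R = 85.7 × 3.345 ≈ 287 mg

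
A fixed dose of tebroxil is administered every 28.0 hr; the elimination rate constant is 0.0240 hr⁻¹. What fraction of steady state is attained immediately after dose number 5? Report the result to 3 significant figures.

0.965

f_n = 1 − e^(−nkτ) = 1 − e^(−5 × 0.02400 × 28.0) = 1 − e^(−3.360) = 1 − 0.03474 ≈ 0.965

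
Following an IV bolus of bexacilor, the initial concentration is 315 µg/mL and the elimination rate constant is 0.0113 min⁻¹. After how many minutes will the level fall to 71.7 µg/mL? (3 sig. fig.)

131 minutes

C(t) = C₀ e^(−kt)  ⇒  t = ln(C₀/C) / k
t = ln(315/71.7) / 0.01130 = 1.480 / 0.01130 ≈ 131 minutes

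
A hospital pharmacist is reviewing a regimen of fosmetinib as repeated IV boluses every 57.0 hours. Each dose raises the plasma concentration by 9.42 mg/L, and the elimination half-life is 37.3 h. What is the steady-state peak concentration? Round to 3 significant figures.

k = ln 2 / 37.3 = 0.01858 h⁻¹
Fraction remaining after one interval: e^(−kτ) = e^(−0.01858 × 57.0) = 0.3467
R = 1 / (1 − 0.3467) = 1.531
Css,max = 9.42 × 1.531 ≈ 14.4 mg/L

14.4 mg/L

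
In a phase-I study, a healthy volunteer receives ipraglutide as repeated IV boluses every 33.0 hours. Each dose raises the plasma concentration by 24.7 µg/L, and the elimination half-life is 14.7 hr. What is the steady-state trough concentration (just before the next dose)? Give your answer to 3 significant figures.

6.60 µg/L

k = ln 2 / 14.7 = 0.04715 hr⁻¹
Fraction remaining after one interval: e^(−kτ) = e^(−0.04715 × 33.0) = 0.2110
R = 1 / (1 − 0.2110) = 1.267
Css,max = 24.7 × 1.267 = 31.30 µg/L
Css,min = Css,max × e^(−kτ) = 31.30 × 0.2110 ≈ 6.60 µg/L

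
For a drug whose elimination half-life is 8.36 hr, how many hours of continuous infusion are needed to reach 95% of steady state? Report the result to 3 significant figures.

36.1 hours

k = ln 2 / 8.36 = 0.08291 hr⁻¹
f = 1 − e^(−kt)  ⇒  t = −ln(1 − f) / k
t = −ln(1 − 0.95) / 0.08291 = 2.996 / 0.08291 ≈ 36.1 hours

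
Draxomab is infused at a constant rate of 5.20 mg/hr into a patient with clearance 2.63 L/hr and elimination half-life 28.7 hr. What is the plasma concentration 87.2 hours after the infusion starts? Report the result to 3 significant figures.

Css = rate / CL = 5.20 / 2.63 = 1.977 mg/L
k = ln 2 / 28.7 = 0.02415 hr⁻¹
C(t) = Css (1 − e^(−kt)) = 1.977 × (1 − e^(−2.106)) = 1.977 × 0.8783 ≈ 1.74 mg/L

1.74 mg/L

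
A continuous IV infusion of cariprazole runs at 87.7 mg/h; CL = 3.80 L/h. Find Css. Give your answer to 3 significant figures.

Css = infusion rate / CL = 87.7 / 3.80 ≈ 23.1 µg/mL

23.1 µg/mL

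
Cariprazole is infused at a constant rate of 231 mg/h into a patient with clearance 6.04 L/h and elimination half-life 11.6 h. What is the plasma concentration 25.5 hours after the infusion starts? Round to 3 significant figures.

Css = rate / CL = 231 / 6.04 = 38.25 mg/L
k = ln 2 / 11.6 = 0.05975 h⁻¹
C(t) = Css (1 − e^(−kt)) = 38.25 × (1 − e^(−1.524)) = 38.25 × 0.7821 ≈ 29.9 mg/L

29.9 mg/L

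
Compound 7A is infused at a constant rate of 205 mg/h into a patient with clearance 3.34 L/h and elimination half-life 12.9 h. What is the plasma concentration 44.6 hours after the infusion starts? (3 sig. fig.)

55.8 µg/mL

Css = rate / CL = 205 / 3.34 = 61.38 µg/mL
k = ln 2 / 12.9 = 0.05373 h⁻¹
C(t) = Css (1 − e^(−kt)) = 61.38 × (1 − e^(−2.396)) = 61.38 × 0.9090 ≈ 55.8 µg/mL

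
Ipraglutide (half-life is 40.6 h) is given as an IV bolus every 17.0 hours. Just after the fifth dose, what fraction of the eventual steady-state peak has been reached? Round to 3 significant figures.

k = ln 2 / 40.6 = 0.01707 h⁻¹
f_n = 1 − e^(−nkτ) = 1 − e^(−5 × 0.01707 × 17.0) = 1 − e^(−1.451) = 1 − 0.2343 ≈ 0.766

0.766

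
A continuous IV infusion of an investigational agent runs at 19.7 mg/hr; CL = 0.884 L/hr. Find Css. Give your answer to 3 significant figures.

Css = infusion rate / CL = 19.7 / 0.884 ≈ 22.3 mg/L

22.3 mg/L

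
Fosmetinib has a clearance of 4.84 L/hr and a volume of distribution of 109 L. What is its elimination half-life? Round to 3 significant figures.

15.6 hours

k = CL / V = 4.84 / 109 = 0.04440 hr⁻¹
t½ = ln 2 / k = ln 2 / 0.04440 ≈ 15.6 hours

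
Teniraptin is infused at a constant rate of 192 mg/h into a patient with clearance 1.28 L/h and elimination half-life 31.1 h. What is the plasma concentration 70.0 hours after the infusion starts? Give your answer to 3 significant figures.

118 µg/mL

Css = rate / CL = 192 / 1.28 = 150.0 µg/mL
k = ln 2 / 31.1 = 0.02229 h⁻¹
C(t) = Css (1 − e^(−kt)) = 150.0 × (1 − e^(−1.560)) = 150.0 × 0.7899 ≈ 118 µg/mL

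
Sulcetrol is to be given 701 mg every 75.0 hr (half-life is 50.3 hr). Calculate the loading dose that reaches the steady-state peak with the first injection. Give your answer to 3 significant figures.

k = ln 2 / 50.3 = 0.01378 hr⁻¹
Accumulation ratio R = 1 / (1 − e^(−kτ)) = 1 / (1 − e^(−0.01378×75.0)) = 1 / (1 − 0.3558) = 1.552
Loading dose = maintenance dose × R = 701 × 1.552 ≈ 1090 mg

1090 mg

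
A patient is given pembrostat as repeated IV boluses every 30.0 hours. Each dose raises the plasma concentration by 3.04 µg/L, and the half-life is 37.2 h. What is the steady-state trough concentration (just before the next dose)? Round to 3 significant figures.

4.06 µg/L

k = ln 2 / 37.2 = 0.01863 h⁻¹
Fraction remaining after one interval: e^(−kτ) = e^(−0.01863 × 30.0) = 0.5718
R = 1 / (1 − 0.5718) = 2.335
Css,max = 3.04 × 2.335 = 7.099 µg/L
Css,min = Css,max × e^(−kτ) = 7.099 × 0.5718 ≈ 4.06 µg/L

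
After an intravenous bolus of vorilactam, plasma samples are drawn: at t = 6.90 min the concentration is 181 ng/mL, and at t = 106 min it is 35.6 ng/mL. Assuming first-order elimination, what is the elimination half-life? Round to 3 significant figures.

42.2 minutes

k = ln(C₁/C₂) / (t₂ − t₁) = ln(181/35.6) / (106 − 6.90)
  = 1.626 / 99.10 = 0.01641 min⁻¹
t½ = ln 2 / k = ln 2 / 0.01641 ≈ 42.2 minutes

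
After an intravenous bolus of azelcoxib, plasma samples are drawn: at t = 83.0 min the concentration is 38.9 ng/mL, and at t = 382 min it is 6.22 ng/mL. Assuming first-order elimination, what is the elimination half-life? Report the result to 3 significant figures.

113 minutes

k = ln(C₁/C₂) / (t₂ − t₁) = ln(38.9/6.22) / (382 − 83.0)
  = 1.833 / 299.0 = 0.006131 min⁻¹
t½ = ln 2 / k = ln 2 / 0.006131 ≈ 113 minutes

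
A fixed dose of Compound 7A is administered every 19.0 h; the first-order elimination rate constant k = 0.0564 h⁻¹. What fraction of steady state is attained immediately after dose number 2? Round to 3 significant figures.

f_n = 1 − e^(−nkτ) = 1 − e^(−2 × 0.05640 × 19.0) = 1 − e^(−2.143) = 1 − 0.1173 ≈ 0.883

0.883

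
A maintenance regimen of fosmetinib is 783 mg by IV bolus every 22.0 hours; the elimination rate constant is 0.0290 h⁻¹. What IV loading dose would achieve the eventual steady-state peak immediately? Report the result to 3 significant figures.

Accumulation ratio R = 1 / (1 − e^(−kτ)) = 1 / (1 − e^(−0.02900×22.0)) = 1 / (1 − 0.5283) = 2.120
Loading dose = maintenance dose × R = 783 × 2.120 ≈ 1660 mg

1660 mg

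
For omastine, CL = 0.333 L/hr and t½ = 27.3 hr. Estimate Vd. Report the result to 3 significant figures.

k = ln 2 / t½ = ln 2 / 27.3 = 0.02539 hr⁻¹
V = CL / k = 0.333 / 0.02539 ≈ 13.1 L

13.1 L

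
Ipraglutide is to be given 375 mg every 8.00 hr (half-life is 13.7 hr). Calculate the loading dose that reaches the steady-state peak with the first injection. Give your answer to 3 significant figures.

k = ln 2 / 13.7 = 0.05059 hr⁻¹
Accumulation ratio R = 1 / (1 − e^(−kτ)) = 1 / (1 − e^(−0.05059×8.00)) = 1 / (1 − 0.6671) = 3.004
Loading dose = maintenance dose × R = 375 × 3.004 ≈ 1130 mg

1130 mg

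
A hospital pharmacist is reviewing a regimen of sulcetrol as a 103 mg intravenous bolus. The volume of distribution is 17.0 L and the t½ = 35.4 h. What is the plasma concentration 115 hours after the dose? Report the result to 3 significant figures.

C₀ = dose / V = 103 / 17.0 = 6.059 mg/L
k = ln 2 / 35.4 = 0.01958 h⁻¹
C(t) = C₀ e^(−kt) = 6.059 × e^(−0.01958 × 115) = 6.059 × e^(−2.252) = 6.059 × 0.1052 ≈ 0.637 mg/L

0.637 mg/L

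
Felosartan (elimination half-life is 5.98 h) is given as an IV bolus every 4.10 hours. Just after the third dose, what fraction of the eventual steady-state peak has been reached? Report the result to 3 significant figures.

k = ln 2 / 5.98 = 0.1159 h⁻¹
f_n = 1 − e^(−nkτ) = 1 − e^(−3 × 0.1159 × 4.10) = 1 − e^(−1.426) = 1 − 0.2403 ≈ 0.760

0.760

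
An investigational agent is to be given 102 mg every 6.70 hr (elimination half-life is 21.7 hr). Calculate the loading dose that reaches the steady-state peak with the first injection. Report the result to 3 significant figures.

529 mg

k = ln 2 / 21.7 = 0.03194 hr⁻¹
Accumulation ratio R = 1 / (1 − e^(−kτ)) = 1 / (1 − e^(−0.03194×6.70)) = 1 / (1 − 0.8073) = 5.190
Loading dose = maintenance dose × R = 102 × 5.190 ≈ 529 mg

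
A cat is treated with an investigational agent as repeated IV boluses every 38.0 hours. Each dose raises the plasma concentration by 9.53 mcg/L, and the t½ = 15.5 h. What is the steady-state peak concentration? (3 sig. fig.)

11.7 mcg/L

k = ln 2 / 15.5 = 0.04472 h⁻¹
Fraction remaining after one interval: e^(−kτ) = e^(−0.04472 × 38.0) = 0.1828
R = 1 / (1 − 0.1828) = 1.224
Css,max = 9.53 × 1.224 ≈ 11.7 mcg/L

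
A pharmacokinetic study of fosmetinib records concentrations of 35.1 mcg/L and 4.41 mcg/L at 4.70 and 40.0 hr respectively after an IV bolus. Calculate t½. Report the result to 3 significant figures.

11.8 hours

k = ln(C₁/C₂) / (t₂ − t₁) = ln(35.1/4.41) / (40.0 − 4.70)
  = 2.074 / 35.30 = 0.05876 hr⁻¹
t½ = ln 2 / k = ln 2 / 0.05876 ≈ 11.8 hours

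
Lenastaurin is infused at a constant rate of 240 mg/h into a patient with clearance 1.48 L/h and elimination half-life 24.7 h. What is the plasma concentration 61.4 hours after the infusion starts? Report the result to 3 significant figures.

133 mg/L

Css = rate / CL = 240 / 1.48 = 162.2 mg/L
k = ln 2 / 24.7 = 0.02806 h⁻¹
C(t) = Css (1 − e^(−kt)) = 162.2 × (1 − e^(−1.723)) = 162.2 × 0.8215 ≈ 133 mg/L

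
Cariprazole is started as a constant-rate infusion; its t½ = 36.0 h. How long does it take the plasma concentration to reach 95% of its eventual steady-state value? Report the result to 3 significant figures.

156 hours

k = ln 2 / 36.0 = 0.01925 h⁻¹
f = 1 − e^(−kt)  ⇒  t = −ln(1 − f) / k
t = −ln(1 − 0.95) / 0.01925 = 2.996 / 0.01925 ≈ 156 hours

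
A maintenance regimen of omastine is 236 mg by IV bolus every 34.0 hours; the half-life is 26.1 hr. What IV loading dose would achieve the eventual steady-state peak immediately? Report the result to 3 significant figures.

397 mg

k = ln 2 / 26.1 = 0.02656 hr⁻¹
Accumulation ratio R = 1 / (1 − e^(−kτ)) = 1 / (1 − e^(−0.02656×34.0)) = 1 / (1 − 0.4054) = 1.682
Loading dose = maintenance dose × R = 236 × 1.682 ≈ 397 mg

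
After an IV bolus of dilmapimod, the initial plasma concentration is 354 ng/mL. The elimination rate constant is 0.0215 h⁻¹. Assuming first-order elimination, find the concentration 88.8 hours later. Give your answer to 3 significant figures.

C(t) = C₀ e^(−kt) = 354 × e^(−0.02150 × 88.8) = 354 × e^(−1.909) = 354 × 0.1482 ≈ 52.5 ng/mL

52.5 ng/mL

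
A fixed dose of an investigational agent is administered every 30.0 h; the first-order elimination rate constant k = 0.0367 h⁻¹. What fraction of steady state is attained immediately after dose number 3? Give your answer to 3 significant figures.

f_n = 1 − e^(−nkτ) = 1 − e^(−3 × 0.03670 × 30.0) = 1 − e^(−3.303) = 1 − 0.03677 ≈ 0.963

0.963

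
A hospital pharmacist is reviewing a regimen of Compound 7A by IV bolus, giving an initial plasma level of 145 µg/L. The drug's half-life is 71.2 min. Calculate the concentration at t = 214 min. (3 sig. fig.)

18.1 µg/L

k = ln 2 / 71.2 = 0.009735 min⁻¹
214 min is 3.006 half-lives, so C = 145 × (1/2)^3.006 = 145 × 0.1245 ≈ 18.1 µg/L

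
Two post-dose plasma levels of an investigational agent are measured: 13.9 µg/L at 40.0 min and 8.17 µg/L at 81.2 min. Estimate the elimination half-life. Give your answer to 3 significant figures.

k = ln(C₁/C₂) / (t₂ − t₁) = ln(13.9/8.17) / (81.2 − 40.0)
  = 0.5314 / 41.20 = 0.01290 min⁻¹
t½ = ln 2 / k = ln 2 / 0.01290 ≈ 53.7 minutes

53.7 minutes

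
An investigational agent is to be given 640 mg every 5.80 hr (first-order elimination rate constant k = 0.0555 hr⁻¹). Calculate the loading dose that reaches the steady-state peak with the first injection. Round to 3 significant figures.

Accumulation ratio R = 1 / (1 − e^(−kτ)) = 1 / (1 − e^(−0.05550×5.80)) = 1 / (1 − 0.7248) = 3.633
Loading dose = maintenance dose × R = 640 × 3.633 ≈ 2330 mg

2330 mg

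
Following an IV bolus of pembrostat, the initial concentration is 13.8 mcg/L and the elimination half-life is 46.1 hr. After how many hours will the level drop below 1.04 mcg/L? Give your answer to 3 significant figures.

172 hours

k = ln 2 / 46.1 = 0.01504 hr⁻¹
C(t) = C₀ e^(−kt)  ⇒  t = ln(C₀/C) / k
t = ln(13.8/1.04) / 0.01504 = 2.585 / 0.01504 ≈ 172 hours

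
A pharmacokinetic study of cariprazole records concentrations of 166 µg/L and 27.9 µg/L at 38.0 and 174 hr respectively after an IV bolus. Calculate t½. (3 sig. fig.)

k = ln(C₁/C₂) / (t₂ − t₁) = ln(166/27.9) / (174 − 38.0)
  = 1.783 / 136.0 = 0.01311 hr⁻¹
t½ = ln 2 / k = ln 2 / 0.01311 ≈ 52.9 hours

52.9 hours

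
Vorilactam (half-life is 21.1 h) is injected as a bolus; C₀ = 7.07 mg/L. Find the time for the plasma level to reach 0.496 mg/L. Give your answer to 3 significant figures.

80.9 hours

k = ln 2 / 21.1 = 0.03285 h⁻¹
C(t) = C₀ e^(−kt)  ⇒  t = ln(C₀/C) / k
t = ln(7.07/0.496) / 0.03285 = 2.657 / 0.03285 ≈ 80.9 hours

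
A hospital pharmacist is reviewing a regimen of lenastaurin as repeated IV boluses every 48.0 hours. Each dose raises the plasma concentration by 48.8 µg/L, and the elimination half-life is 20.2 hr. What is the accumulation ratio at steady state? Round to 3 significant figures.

1.24

k = ln 2 / 20.2 = 0.03431 hr⁻¹
Fraction remaining after one interval: e^(−kτ) = e^(−0.03431 × 48.0) = 0.1926
R = 1 / (1 − 0.1926) = 1 / 0.8074 ≈ 1.24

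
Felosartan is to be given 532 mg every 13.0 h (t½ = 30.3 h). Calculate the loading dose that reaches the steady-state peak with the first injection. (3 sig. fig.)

k = ln 2 / 30.3 = 0.02288 h⁻¹
Accumulation ratio R = 1 / (1 − e^(−kτ)) = 1 / (1 − e^(−0.02288×13.0)) = 1 / (1 − 0.7428) = 3.887
Loading dose = maintenance dose × R = 532 × 3.887 ≈ 2070 mg

2070 mg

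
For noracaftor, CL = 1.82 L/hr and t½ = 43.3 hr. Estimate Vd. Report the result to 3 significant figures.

114 L

k = ln 2 / t½ = ln 2 / 43.3 = 0.01601 hr⁻¹
V = CL / k = 1.82 / 0.01601 ≈ 114 L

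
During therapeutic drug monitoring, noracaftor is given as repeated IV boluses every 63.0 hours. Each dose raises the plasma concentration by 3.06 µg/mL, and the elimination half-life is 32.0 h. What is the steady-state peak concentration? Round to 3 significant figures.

k = ln 2 / 32.0 = 0.02166 h⁻¹
Fraction remaining after one interval: e^(−kτ) = e^(−0.02166 × 63.0) = 0.2555
R = 1 / (1 − 0.2555) = 1.343
Css,max = 3.06 × 1.343 ≈ 4.11 µg/mL

4.11 µg/mL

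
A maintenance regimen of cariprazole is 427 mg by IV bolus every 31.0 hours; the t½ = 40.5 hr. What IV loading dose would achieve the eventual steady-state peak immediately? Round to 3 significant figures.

k = ln 2 / 40.5 = 0.01711 hr⁻¹
Accumulation ratio R = 1 / (1 − e^(−kτ)) = 1 / (1 − e^(−0.01711×31.0)) = 1 / (1 − 0.5883) = 2.429
Loading dose = maintenance dose × R = 427 × 2.429 ≈ 1040 mg

1040 mg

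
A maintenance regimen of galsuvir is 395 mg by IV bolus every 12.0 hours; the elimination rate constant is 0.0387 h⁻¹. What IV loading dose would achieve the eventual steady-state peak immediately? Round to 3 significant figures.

Accumulation ratio R = 1 / (1 − e^(−kτ)) = 1 / (1 − e^(−0.03870×12.0)) = 1 / (1 − 0.6285) = 2.692
Loading dose = maintenance dose × R = 395 × 2.692 ≈ 1060 mg

1060 mg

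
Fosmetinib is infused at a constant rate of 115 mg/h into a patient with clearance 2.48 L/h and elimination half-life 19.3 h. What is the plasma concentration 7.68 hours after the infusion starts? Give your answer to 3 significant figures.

Css = rate / CL = 115 / 2.48 = 46.37 µg/mL
k = ln 2 / 19.3 = 0.03591 h⁻¹
C(t) = Css (1 − e^(−kt)) = 46.37 × (1 − e^(−0.2758)) = 46.37 × 0.2411 ≈ 11.2 µg/mL

11.2 µg/mL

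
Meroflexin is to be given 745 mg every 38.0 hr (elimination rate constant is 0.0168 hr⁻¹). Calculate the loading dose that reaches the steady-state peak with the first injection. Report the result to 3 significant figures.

1580 mg

Accumulation ratio R = 1 / (1 − e^(−kτ)) = 1 / (1 − e^(−0.01680×38.0)) = 1 / (1 − 0.5281) = 2.119
Loading dose = maintenance dose × R = 745 × 2.119 ≈ 1580 mg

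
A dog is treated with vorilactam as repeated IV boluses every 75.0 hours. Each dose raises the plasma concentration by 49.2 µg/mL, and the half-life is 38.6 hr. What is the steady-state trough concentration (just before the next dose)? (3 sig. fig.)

17.3 µg/mL

k = ln 2 / 38.6 = 0.01796 hr⁻¹
Fraction remaining after one interval: e^(−kτ) = e^(−0.01796 × 75.0) = 0.2601
R = 1 / (1 − 0.2601) = 1.351
Css,max = 49.2 × 1.351 = 66.49 µg/mL
Css,min = Css,max × e^(−kτ) = 66.49 × 0.2601 ≈ 17.3 µg/mL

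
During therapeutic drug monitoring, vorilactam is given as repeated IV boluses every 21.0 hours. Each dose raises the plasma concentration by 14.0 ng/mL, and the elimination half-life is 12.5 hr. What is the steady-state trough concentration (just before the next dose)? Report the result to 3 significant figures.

k = ln 2 / 12.5 = 0.05545 hr⁻¹
Fraction remaining after one interval: e^(−kτ) = e^(−0.05545 × 21.0) = 0.3121
R = 1 / (1 − 0.3121) = 1.454
Css,max = 14.0 × 1.454 = 20.35 ng/mL
Css,min = Css,max × e^(−kτ) = 20.35 × 0.3121 ≈ 6.35 ng/mL

6.35 ng/mL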